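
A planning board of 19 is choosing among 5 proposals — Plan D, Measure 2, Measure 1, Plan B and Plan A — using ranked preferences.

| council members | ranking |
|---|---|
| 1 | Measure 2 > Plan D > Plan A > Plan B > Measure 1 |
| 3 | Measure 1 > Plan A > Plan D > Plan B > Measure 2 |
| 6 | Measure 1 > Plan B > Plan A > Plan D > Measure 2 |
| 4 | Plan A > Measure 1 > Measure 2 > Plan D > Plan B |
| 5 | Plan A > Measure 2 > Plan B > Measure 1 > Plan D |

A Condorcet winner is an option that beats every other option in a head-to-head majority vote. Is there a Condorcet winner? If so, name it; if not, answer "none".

Plan A

Pairwise majorities:
Plan D vs Measure 2: Plan D is ranked higher on 3+6 = 9 ballots, Measure 2 on 10. Measure 2 wins 10–9.
Plan D vs Measure 1: Measure 1 wins 18–1.
Plan D vs Plan B: 1+3+4 = 8 for Plan D, 11 for Plan B — Plan B by 11–8.
Plan D vs Plan A: Plan A wins 18–1.
Measure 2 vs Measure 1: Measure 1 wins 13–6.
Measure 2 vs Plan B: 1+4+5 = 10 for Measure 2, 9 for Plan B — Measure 2 by 10–9.
Measure 2 vs Plan A: 1 to 18, Plan A.
Measure 1–Plan B: Measure 1 13–6.
Measure 1 vs Plan A: Measure 1 preferred on 3+6 = 9 ballots; Plan A wins 10–9.
Plan B–Plan A: Plan A 13–6.
Plan A defeats every rival head-to-head and is the Condorcet winner.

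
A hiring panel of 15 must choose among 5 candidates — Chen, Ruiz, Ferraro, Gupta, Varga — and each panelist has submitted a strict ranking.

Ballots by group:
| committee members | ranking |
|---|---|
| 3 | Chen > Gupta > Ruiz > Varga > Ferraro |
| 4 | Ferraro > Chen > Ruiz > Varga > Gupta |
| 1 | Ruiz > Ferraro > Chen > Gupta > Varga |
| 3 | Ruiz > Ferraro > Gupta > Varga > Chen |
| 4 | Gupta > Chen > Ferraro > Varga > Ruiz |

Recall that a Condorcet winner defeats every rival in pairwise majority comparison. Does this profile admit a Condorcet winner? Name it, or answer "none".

Pairwise majorities:
Chen vs Ruiz: Chen, 11–4.
Chen vs Ferraro: Ferraro wins 8–7.
Chen vs Gupta: Chen wins 8–7.
Chen–Varga: Chen 12–3.
Ruiz vs Ferraro: Ferraro wins 8–7.
Ruiz vs Gupta: Ruiz wins 8–7.
Ruiz–Varga: Ruiz 11–4.
Ferraro vs Gupta: Ferraro, 8–7.
Ferraro vs Varga: Ferraro, 12–3.
Gupta vs Varga: Gupta wins 11–4.
Only Ferraro has no losses; Ferraro is the Condorcet winner.

Ferraro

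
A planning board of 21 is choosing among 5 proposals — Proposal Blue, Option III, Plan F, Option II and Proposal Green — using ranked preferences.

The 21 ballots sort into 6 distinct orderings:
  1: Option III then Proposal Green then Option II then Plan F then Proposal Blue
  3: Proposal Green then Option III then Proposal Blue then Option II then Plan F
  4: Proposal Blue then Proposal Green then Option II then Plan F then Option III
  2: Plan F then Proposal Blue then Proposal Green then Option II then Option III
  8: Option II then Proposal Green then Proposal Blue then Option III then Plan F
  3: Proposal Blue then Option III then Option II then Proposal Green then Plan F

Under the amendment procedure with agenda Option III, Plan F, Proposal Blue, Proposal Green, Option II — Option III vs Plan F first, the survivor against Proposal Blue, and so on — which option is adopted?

Round 1: Option III vs Plan F — 15–6, Option III advances.
Round 2: Option III vs Proposal Blue — 4–17, Proposal Blue advances.
Round 3: Proposal Blue vs Proposal Green — 9–12, Proposal Green advances.
Round 4: Proposal Green vs Option II — 10–11, Option II advances.
The agenda winner is Option II.

Option II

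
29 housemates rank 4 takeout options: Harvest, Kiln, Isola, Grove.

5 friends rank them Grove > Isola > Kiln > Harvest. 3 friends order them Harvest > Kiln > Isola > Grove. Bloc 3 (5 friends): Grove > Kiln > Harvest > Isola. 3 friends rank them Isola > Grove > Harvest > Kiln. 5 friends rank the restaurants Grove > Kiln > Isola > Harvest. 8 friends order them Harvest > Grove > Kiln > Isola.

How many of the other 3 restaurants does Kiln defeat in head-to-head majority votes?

Kiln against each rival (29 friends):
Kiln vs Harvest: Kiln wins 15–14.
Kiln–Isola: Kiln 21–8.
Kiln vs Grove: Kiln is ranked higher on 3 ballots, Grove on 26. Grove wins 26–3.
Kiln beats Harvest, Isola; loses to Grove — 2 pairwise wins.

2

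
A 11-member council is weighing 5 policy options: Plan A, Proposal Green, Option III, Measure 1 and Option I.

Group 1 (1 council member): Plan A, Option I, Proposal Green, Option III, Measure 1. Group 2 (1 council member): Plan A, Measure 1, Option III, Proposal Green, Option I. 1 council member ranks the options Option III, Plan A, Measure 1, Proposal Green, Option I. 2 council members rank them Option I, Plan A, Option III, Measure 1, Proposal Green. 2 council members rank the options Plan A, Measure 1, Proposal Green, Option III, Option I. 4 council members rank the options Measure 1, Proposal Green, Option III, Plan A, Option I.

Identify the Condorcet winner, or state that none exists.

Plan A

Head-to-head results (11 council members):
Plan A vs Proposal Green: 1+1+1+2+2 = 7 for Plan A, 4 for Proposal Green — Plan A by 7–4.
Plan A vs Option III: Plan A preferred on 1+1+2+2 = 6 ballots; Plan A wins 6–5.
Plan A vs Measure 1: Plan A preferred on 1+1+1+2+2 = 7 ballots; Plan A wins 7–4.
Plan A vs Option I: Plan A is ranked higher on 1+1+1+2+4 = 9 ballots, Option I on 2. Plan A wins 9–2.
Proposal Green vs Option III: Proposal Green preferred on 1+2+4 = 7 ballots; Proposal Green wins 7–4.
Proposal Green vs Measure 1: Proposal Green preferred on 1 ballot; Measure 1 wins 10–1.
Proposal Green vs Option I: Proposal Green is ranked higher on 1+1+2+4 = 8 ballots, Option I on 3. Proposal Green wins 8–3.
Option III vs Measure 1: 1+1+2 = 4 for Option III, 7 for Measure 1 — Measure 1 by 7–4.
Option III vs Option I: Option III preferred on 1+1+2+4 = 8 ballots; Option III wins 8–3.
Measure 1 vs Option I: 1+1+2+4 = 8 for Measure 1, 3 for Option I — Measure 1 by 8–3.
Only Plan A has no losses; Plan A is the Condorcet winner.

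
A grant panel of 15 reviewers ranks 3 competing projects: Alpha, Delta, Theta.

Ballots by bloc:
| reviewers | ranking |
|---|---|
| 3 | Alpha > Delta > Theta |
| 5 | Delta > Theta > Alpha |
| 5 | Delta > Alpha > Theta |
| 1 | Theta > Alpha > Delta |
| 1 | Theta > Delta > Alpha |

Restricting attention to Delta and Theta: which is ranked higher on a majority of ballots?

Ballots ranking Delta above Theta: 3 + 5 + 5 = 13.
Ballots ranking Theta above Delta: 15 − 13 = 2.
Delta wins the head-to-head 13–2.

Delta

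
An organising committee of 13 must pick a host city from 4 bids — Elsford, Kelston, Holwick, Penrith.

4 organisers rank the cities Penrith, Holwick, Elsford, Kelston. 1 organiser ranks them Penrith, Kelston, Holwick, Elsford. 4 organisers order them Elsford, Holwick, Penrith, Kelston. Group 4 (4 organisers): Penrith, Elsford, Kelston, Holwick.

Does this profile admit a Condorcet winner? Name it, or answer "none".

Check each pair by majority over 13 ballots:
Elsford vs Kelston: Elsford preferred on 4+4+4 = 12 ballots; Elsford wins 12–1.
Elsford vs Holwick: Elsford is ranked higher on 4+4 = 8 ballots, Holwick on 5. Elsford wins 8–5.
Elsford vs Penrith: 4 to 9, Penrith.
Kelston vs Holwick: 1+4 = 5 for Kelston, 8 for Holwick — Holwick by 8–5.
Kelston vs Penrith: 0 for Kelston, 13 for Penrith — Penrith by 13–0.
Holwick vs Penrith: Holwick is ranked higher on 4 ballots, Penrith on 9. Penrith wins 9–4.
Penrith wins every pairwise contest, so Penrith is the Condorcet winner.

Penrith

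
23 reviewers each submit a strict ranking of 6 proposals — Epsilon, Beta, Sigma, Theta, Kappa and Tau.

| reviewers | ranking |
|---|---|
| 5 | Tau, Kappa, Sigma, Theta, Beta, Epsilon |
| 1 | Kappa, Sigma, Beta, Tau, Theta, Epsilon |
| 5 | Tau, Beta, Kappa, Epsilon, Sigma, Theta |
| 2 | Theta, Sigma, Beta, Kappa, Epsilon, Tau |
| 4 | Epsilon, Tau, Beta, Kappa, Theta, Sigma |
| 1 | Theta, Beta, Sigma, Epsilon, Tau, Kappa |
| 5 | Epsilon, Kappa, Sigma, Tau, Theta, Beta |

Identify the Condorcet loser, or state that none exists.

Head-to-head results (23 reviewers):
Epsilon vs Beta: 9 to 14, Beta.
Epsilon vs Sigma: Epsilon preferred on 5+4+5 = 14 ballots; Epsilon wins 14–9.
Epsilon vs Theta: Epsilon wins 14–9.
Epsilon vs Kappa: Kappa wins 13–10.
Epsilon vs Tau: 2+4+1+5 = 12 for Epsilon, 11 for Tau — Epsilon by 12–11.
Beta–Sigma: Sigma 13–10.
Beta vs Theta: Beta preferred on 1+5+4 = 10 ballots; Theta wins 13–10.
Beta–Kappa: Beta 12–11.
Beta vs Tau: Tau, 19–4.
Sigma vs Theta: Sigma is ranked higher on 5+1+5+5 = 16 ballots, Theta on 7. Sigma wins 16–7.
Sigma vs Kappa: Sigma is ranked higher on 2+1 = 3 ballots, Kappa on 20. Kappa wins 20–3.
Sigma vs Tau: Tau wins 14–9.
Theta vs Kappa: Theta preferred on 2+1 = 3 ballots; Kappa wins 20–3.
Theta–Tau: Tau 20–3.
Kappa vs Tau: 8 to 15, Tau.
Each project has at least one pairwise win (Epsilon beats Sigma; Beta beats Epsilon; Sigma beats Beta; Theta beats Beta; Kappa beats Epsilon; Tau beats Beta) — no Condorcet loser.

none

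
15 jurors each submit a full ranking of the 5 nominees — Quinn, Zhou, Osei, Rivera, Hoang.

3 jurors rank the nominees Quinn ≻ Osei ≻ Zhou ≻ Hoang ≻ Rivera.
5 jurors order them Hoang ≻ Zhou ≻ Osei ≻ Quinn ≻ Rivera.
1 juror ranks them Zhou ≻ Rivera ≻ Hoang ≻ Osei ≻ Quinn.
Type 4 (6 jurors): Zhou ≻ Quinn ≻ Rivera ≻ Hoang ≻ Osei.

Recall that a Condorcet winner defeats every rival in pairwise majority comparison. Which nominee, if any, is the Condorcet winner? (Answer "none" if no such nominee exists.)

Head-to-head results (15 jurors):
Quinn vs Zhou: 3 to 12, Zhou.
Quinn vs Osei: Quinn wins 9–6.
Quinn vs Rivera: 3+5+6 = 14 for Quinn, 1 for Rivera — Quinn by 14–1.
Quinn vs Hoang: Quinn, 9–6.
Zhou vs Osei: Zhou wins 12–3.
Zhou vs Rivera: 15 to 0, Zhou.
Zhou vs Hoang: 3+1+6 = 10 for Zhou, 5 for Hoang — Zhou by 10–5.
Osei vs Rivera: Osei is ranked higher on 3+5 = 8 ballots, Rivera on 7. Osei wins 8–7.
Osei vs Hoang: Hoang, 12–3.
Rivera vs Hoang: Rivera is ranked higher on 1+6 = 7 ballots, Hoang on 8. Hoang wins 8–7.
Only Zhou has no losses; Zhou is the Condorcet winner.

Zhou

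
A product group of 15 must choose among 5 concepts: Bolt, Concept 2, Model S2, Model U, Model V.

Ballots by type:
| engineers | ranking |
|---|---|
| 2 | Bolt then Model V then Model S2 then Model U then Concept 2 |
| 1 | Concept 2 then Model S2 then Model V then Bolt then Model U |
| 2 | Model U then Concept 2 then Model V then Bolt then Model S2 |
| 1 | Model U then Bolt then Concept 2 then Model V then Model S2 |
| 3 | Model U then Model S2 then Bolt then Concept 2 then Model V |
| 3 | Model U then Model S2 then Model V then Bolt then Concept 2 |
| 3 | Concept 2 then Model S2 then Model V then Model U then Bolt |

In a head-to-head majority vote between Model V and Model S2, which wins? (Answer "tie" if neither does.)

Ballots ranking Model V above Model S2: 2 + 2 + 1 = 5.
Ballots ranking Model S2 above Model V: 15 − 5 = 10.
Model S2 wins the head-to-head 10–5.

Model S2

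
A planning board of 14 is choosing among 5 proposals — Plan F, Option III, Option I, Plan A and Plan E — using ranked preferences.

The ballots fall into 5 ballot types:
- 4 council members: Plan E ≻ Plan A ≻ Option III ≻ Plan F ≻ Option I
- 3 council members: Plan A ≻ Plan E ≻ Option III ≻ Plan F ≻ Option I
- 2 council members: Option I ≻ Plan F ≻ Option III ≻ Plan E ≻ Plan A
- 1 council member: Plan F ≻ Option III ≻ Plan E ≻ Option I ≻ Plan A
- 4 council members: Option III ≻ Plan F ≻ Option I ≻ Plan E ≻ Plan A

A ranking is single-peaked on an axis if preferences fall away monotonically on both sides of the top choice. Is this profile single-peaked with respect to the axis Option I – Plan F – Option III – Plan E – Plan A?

Axis positions: Option I=1, Plan F=2, Option III=3, Plan E=4, Plan A=5.
Ballot type 1 (peak Plan E at position 4): ranking walks positions 4-5-3-2-1, expanding outward from the peak — single-peaked.
Ballot type 2 (peak Plan A at position 5): ranking walks positions 5-4-3-2-1, expanding outward from the peak — single-peaked.
Ballot type 3 (peak Option I at position 1): ranking walks positions 1-2-3-4-5, expanding outward from the peak — single-peaked.
Ballot type 4 (peak Plan F at position 2): ranking walks positions 2-3-4-1-5, expanding outward from the peak — single-peaked.
Ballot type 5 (peak Option III at position 3): ranking walks positions 3-2-1-4-5, expanding outward from the peak — single-peaked.
Every ranking is single-peaked on this axis.

yes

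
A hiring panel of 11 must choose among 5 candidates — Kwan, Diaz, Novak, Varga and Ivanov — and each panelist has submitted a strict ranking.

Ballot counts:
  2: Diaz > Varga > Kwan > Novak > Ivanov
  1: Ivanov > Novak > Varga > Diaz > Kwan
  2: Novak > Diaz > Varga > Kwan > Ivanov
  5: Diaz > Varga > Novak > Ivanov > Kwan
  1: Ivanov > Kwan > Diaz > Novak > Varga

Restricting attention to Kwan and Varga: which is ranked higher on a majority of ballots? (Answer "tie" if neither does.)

Varga

Ballots ranking Kwan above Varga: 1.
Ballots ranking Varga above Kwan: 11 − 1 = 10.
Varga wins the head-to-head 10–1.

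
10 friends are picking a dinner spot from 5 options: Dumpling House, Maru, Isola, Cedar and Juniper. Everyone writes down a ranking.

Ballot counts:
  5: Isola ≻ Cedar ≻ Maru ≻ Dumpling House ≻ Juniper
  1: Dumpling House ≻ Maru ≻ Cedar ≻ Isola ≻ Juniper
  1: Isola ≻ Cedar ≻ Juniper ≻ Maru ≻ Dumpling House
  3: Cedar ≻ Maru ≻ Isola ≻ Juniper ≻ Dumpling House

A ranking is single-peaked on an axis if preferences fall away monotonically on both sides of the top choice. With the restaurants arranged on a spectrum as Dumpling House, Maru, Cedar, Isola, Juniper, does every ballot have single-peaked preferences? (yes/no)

Axis positions: Dumpling House=1, Maru=2, Cedar=3, Isola=4, Juniper=5.
Cluster 1 (peak Isola at position 4): ranking walks positions 4-3-2-1-5, expanding outward from the peak — single-peaked.
Cluster 2 (peak Dumpling House at position 1): ranking walks positions 1-2-3-4-5, expanding outward from the peak — single-peaked.
Cluster 3 (peak Isola at position 4): ranking walks positions 4-3-5-2-1, expanding outward from the peak — single-peaked.
Cluster 4 (peak Cedar at position 3): ranking walks positions 3-2-4-5-1, expanding outward from the peak — single-peaked.
Every ranking is single-peaked on this axis.

yes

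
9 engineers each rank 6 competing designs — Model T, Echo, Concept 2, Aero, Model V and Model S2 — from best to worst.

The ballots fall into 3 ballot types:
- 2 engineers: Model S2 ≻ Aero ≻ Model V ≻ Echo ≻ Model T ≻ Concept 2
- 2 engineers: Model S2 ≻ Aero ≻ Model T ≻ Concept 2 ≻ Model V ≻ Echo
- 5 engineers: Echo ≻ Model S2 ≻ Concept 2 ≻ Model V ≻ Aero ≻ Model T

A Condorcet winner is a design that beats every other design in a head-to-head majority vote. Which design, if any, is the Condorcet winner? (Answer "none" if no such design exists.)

Check each pair by majority over 9 ballots:
Model T vs Echo: Echo wins 7–2.
Model T–Concept 2: Concept 2 5–4.
Model T vs Aero: Aero, 9–0.
Model T vs Model V: Model V wins 7–2.
Model T vs Model S2: Model S2, 9–0.
Echo vs Concept 2: Echo, 7–2.
Echo–Aero: Echo 5–4.
Echo vs Model V: Echo, 5–4.
Echo–Model S2: Echo 5–4.
Concept 2 vs Aero: Concept 2 wins 5–4.
Concept 2 vs Model V: Concept 2 wins 7–2.
Concept 2–Model S2: Model S2 9–0.
Aero vs Model V: Model V, 5–4.
Aero vs Model S2: Model S2 wins 9–0.
Model V vs Model S2: Model S2 wins 9–0.
Echo wins every pairwise contest, so Echo is the Condorcet winner.

Echo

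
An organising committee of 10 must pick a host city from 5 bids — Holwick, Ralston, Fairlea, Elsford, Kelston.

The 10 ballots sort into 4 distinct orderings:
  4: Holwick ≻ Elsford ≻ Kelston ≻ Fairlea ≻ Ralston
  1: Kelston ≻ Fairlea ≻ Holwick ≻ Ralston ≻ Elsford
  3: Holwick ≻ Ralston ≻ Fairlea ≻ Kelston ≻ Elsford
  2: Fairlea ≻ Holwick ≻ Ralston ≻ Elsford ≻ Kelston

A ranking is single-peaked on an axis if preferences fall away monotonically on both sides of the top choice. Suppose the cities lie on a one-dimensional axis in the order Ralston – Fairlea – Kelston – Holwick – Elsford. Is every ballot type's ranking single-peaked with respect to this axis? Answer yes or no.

no

Axis positions: Ralston=1, Fairlea=2, Kelston=3, Holwick=4, Elsford=5.
Ballot type 1 (peak Holwick at position 4): ranking walks positions 4-5-3-2-1, expanding outward from the peak — single-peaked.
Ballot type 2 (peak Kelston at position 3): ranking walks positions 3-2-4-1-5, expanding outward from the peak — single-peaked.
Ballot type 3: ranking walks positions 4-1-2-3-5; Ralston is ranked above Kelston even though Kelston lies between Ralston and the peak Holwick on the axis — preferences dip and rise again. Not single-peaked.
Ballot type 4: ranking walks positions 2-4-1-5-3; Holwick is ranked above Kelston even though Kelston lies between Holwick and the peak Fairlea on the axis — preferences dip and rise again. Not single-peaked.
Ballot type 3 violates single-peakedness, so the profile is not single-peaked on this axis.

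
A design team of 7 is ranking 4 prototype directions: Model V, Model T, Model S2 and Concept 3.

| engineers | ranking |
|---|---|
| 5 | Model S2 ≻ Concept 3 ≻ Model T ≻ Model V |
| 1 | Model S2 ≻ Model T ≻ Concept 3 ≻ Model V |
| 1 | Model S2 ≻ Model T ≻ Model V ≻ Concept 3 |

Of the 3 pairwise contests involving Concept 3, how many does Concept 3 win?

2

Concept 3 against each rival (7 engineers):
Concept 3 vs Model V: Concept 3 is ranked higher on 5+1 = 6 ballots, Model V on 1. Concept 3 wins 6–1.
Concept 3 vs Model T: 5 to 2, Concept 3.
Concept 3 vs Model S2: Model S2 wins 7–0.
Concept 3 beats Model V, Model T; loses to Model S2 — 2 pairwise wins.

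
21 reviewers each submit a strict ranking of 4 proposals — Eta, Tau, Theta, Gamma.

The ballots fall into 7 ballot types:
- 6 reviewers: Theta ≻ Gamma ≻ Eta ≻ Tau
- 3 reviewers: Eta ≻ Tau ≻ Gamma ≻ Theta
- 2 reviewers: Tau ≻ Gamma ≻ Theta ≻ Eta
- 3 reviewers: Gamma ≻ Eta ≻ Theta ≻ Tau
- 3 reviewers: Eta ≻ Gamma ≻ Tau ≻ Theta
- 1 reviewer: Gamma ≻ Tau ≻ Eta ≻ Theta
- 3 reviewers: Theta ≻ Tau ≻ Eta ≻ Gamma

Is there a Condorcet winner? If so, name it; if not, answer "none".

Gamma

Pairwise majorities:
Eta vs Tau: 6+3+3+3 = 15 for Eta, 6 for Tau — Eta by 15–6.
Eta vs Theta: 3+3+3+1 = 10 for Eta, 11 for Theta — Theta by 11–10.
Eta vs Gamma: 3+3+3 = 9 for Eta, 12 for Gamma — Gamma by 12–9.
Tau vs Theta: Tau preferred on 3+2+3+1 = 9 ballots; Theta wins 12–9.
Tau vs Gamma: Tau preferred on 3+2+3 = 8 ballots; Gamma wins 13–8.
Theta vs Gamma: 6+3 = 9 for Theta, 12 for Gamma — Gamma by 12–9.
Gamma defeats every rival head-to-head and is the Condorcet winner.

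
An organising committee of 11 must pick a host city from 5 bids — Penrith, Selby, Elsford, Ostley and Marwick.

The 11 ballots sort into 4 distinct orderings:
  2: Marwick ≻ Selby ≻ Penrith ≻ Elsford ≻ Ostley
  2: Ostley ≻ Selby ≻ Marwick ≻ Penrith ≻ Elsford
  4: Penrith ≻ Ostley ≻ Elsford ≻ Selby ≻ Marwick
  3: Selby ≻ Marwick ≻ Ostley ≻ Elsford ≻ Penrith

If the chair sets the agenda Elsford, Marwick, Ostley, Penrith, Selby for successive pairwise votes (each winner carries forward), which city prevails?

Selby

Round 1: Elsford vs Marwick — 4–7, Marwick advances.
Round 2: Marwick vs Ostley — 5–6, Ostley advances.
Round 3: Ostley vs Penrith — 5–6, Penrith advances.
Round 4: Penrith vs Selby — 4–7, Selby advances.
Selby survives the agenda.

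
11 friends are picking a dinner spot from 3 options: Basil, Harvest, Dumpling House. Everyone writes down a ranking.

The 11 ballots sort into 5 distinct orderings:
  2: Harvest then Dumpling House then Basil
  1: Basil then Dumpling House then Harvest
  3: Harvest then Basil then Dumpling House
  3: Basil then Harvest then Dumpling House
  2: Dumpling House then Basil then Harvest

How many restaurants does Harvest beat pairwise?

Harvest against each rival (11 friends):
Harvest–Basil: Basil 6–5.
Harvest vs Dumpling House: Harvest, 8–3.
Harvest beats Dumpling House; loses to Basil — 1 pairwise win.

1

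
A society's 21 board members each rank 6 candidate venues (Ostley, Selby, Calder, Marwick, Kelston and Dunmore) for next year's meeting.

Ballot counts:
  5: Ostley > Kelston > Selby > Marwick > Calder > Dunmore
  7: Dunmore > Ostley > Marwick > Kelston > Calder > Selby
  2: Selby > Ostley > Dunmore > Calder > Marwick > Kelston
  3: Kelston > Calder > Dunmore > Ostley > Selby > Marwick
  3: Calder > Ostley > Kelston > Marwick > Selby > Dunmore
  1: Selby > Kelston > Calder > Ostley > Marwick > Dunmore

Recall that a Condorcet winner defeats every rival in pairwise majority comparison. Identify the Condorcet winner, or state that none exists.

Check each pair by majority over 21 ballots:
Ostley vs Selby: Ostley preferred on 5+7+3+3 = 18 ballots; Ostley wins 18–3.
Ostley vs Calder: 14 to 7, Ostley.
Ostley vs Marwick: 21 to 0, Ostley.
Ostley vs Kelston: Ostley is ranked higher on 5+7+2+3 = 17 ballots, Kelston on 4. Ostley wins 17–4.
Ostley vs Dunmore: Ostley is ranked higher on 5+2+3+1 = 11 ballots, Dunmore on 10. Ostley wins 11–10.
Selby vs Calder: 8 to 13, Calder.
Selby vs Marwick: 5+2+3+1 = 11 for Selby, 10 for Marwick — Selby by 11–10.
Selby vs Kelston: Selby preferred on 2+1 = 3 ballots; Kelston wins 18–3.
Selby vs Dunmore: 5+2+3+1 = 11 for Selby, 10 for Dunmore — Selby by 11–10.
Calder vs Marwick: 2+3+3+1 = 9 for Calder, 12 for Marwick — Marwick by 12–9.
Calder vs Kelston: 2+3 = 5 for Calder, 16 for Kelston — Kelston by 16–5.
Calder vs Dunmore: 12 to 9, Calder.
Marwick vs Kelston: Marwick is ranked higher on 7+2 = 9 ballots, Kelston on 12. Kelston wins 12–9.
Marwick vs Dunmore: Marwick is ranked higher on 5+3+1 = 9 ballots, Dunmore on 12. Dunmore wins 12–9.
Kelston vs Dunmore: 5+3+3+1 = 12 for Kelston, 9 for Dunmore — Kelston by 12–9.
Only Ostley has no losses; Ostley is the Condorcet winner.

Ostley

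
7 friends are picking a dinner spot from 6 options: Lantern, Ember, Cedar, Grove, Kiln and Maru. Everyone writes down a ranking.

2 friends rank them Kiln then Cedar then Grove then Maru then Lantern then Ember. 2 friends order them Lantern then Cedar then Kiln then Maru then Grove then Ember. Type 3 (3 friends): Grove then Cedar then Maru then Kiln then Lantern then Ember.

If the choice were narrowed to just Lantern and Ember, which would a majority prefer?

Lantern

Ballots ranking Lantern above Ember: 2 + 2 + 3 = 7.
Ballots ranking Ember above Lantern: 7 − 7 = 0.
Lantern wins the head-to-head 7–0.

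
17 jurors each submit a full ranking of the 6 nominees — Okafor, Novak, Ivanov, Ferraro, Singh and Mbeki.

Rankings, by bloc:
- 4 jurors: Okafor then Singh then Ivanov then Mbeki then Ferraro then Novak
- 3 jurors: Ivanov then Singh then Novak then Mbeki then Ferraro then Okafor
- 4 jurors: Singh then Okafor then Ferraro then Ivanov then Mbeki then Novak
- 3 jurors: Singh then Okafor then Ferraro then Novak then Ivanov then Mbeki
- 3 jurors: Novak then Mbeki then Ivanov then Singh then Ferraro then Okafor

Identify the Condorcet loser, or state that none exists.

none

Head-to-head results (17 jurors):
Okafor–Novak: Okafor 11–6.
Okafor vs Ivanov: 4+4+3 = 11 for Okafor, 6 for Ivanov — Okafor by 11–6.
Okafor vs Ferraro: Okafor preferred on 4+4+3 = 11 ballots; Okafor wins 11–6.
Okafor vs Singh: 4 to 13, Singh.
Okafor vs Mbeki: Okafor wins 11–6.
Novak vs Ivanov: Novak preferred on 3+3 = 6 ballots; Ivanov wins 11–6.
Novak vs Ferraro: Ferraro wins 11–6.
Novak vs Singh: Novak preferred on 3 ballots; Singh wins 14–3.
Novak vs Mbeki: Novak is ranked higher on 3+3+3 = 9 ballots, Mbeki on 8. Novak wins 9–8.
Ivanov–Ferraro: Ivanov 10–7.
Ivanov vs Singh: Ivanov is ranked higher on 3+3 = 6 ballots, Singh on 11. Singh wins 11–6.
Ivanov vs Mbeki: Ivanov is ranked higher on 4+3+4+3 = 14 ballots, Mbeki on 3. Ivanov wins 14–3.
Ferraro vs Singh: 0 to 17, Singh.
Ferraro vs Mbeki: Ferraro is ranked higher on 4+3 = 7 ballots, Mbeki on 10. Mbeki wins 10–7.
Singh vs Mbeki: Singh is ranked higher on 4+3+4+3 = 14 ballots, Mbeki on 3. Singh wins 14–3.
Each nominee has at least one pairwise win (Okafor beats Novak; Novak beats Mbeki; Ivanov beats Novak; Ferraro beats Novak; Singh beats Okafor; Mbeki beats Ferraro) — no Condorcet loser.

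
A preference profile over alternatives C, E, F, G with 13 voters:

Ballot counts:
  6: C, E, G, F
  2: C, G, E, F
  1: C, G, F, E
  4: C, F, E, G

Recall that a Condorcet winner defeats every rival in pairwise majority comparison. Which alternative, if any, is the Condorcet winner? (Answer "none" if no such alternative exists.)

C

Check each pair by majority over 13 ballots:
C vs E: C preferred on 6+2+1+4 = 13 ballots; C wins 13–0.
C vs F: 6+2+1+4 = 13 for C, 0 for F — C by 13–0.
C vs G: C is ranked higher on 6+2+1+4 = 13 ballots, G on 0. C wins 13–0.
E vs F: E is ranked higher on 6+2 = 8 ballots, F on 5. E wins 8–5.
E vs G: E is ranked higher on 6+4 = 10 ballots, G on 3. E wins 10–3.
F vs G: F preferred on 4 ballots; G wins 9–4.
C beats each of E, F, G — C is the Condorcet winner.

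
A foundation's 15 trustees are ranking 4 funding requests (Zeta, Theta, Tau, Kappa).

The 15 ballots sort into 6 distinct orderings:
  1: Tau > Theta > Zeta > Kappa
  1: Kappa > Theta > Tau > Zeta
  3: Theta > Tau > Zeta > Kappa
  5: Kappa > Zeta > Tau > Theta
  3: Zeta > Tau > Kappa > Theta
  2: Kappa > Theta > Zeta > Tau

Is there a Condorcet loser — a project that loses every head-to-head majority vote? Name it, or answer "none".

Theta

Head-to-head results (15 reviewers):
Zeta vs Theta: 5+3 = 8 for Zeta, 7 for Theta — Zeta by 8–7.
Zeta vs Tau: 5+3+2 = 10 for Zeta, 5 for Tau — Zeta by 10–5.
Zeta vs Kappa: 1+3+3 = 7 for Zeta, 8 for Kappa — Kappa by 8–7.
Theta vs Tau: Theta preferred on 1+3+2 = 6 ballots; Tau wins 9–6.
Theta–Kappa: Kappa 11–4.
Tau vs Kappa: 7 to 8, Kappa.
Theta is beaten in every head-to-head and is the Condorcet loser.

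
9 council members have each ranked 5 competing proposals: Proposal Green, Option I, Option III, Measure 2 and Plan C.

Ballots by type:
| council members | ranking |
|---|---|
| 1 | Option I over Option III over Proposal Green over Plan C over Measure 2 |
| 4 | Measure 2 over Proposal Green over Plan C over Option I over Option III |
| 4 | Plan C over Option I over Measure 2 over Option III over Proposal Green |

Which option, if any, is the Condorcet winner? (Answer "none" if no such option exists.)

Check each pair by majority over 9 ballots:
Proposal Green vs Option I: Proposal Green preferred on 4 ballots; Option I wins 5–4.
Proposal Green vs Option III: 4 to 5, Option III.
Proposal Green vs Measure 2: Proposal Green preferred on 1 ballot; Measure 2 wins 8–1.
Proposal Green vs Plan C: 5 to 4, Proposal Green.
Option I vs Option III: 9 to 0, Option I.
Option I vs Measure 2: Option I is ranked higher on 1+4 = 5 ballots, Measure 2 on 4. Option I wins 5–4.
Option I vs Plan C: 1 to 8, Plan C.
Option III vs Measure 2: 1 for Option III, 8 for Measure 2 — Measure 2 by 8–1.
Option III vs Plan C: 1 for Option III, 8 for Plan C — Plan C by 8–1.
Measure 2 vs Plan C: Measure 2 preferred on 4 ballots; Plan C wins 5–4.
No option is unbeaten: Proposal Green loses to Option I; Option I loses to Plan C; Option III loses to Option I; Measure 2 loses to Option I; Plan C loses to Proposal Green. In particular Proposal Green > Plan C > Option I > Proposal Green is a majority cycle — no Condorcet winner exists.

none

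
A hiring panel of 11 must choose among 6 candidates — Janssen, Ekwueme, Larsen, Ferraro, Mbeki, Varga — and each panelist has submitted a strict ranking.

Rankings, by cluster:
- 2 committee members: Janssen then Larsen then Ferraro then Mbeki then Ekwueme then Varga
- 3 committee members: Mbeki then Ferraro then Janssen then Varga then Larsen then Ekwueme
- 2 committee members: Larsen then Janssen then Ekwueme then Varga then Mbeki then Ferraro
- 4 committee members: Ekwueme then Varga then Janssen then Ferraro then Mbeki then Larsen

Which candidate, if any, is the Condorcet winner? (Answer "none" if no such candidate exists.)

Janssen

Head-to-head results (11 committee members):
Janssen vs Ekwueme: 7 to 4, Janssen.
Janssen vs Larsen: 9 to 2, Janssen.
Janssen vs Ferraro: 2+2+4 = 8 for Janssen, 3 for Ferraro — Janssen by 8–3.
Janssen vs Mbeki: Janssen is ranked higher on 2+2+4 = 8 ballots, Mbeki on 3. Janssen wins 8–3.
Janssen vs Varga: 7 to 4, Janssen.
Ekwueme vs Larsen: 4 for Ekwueme, 7 for Larsen — Larsen by 7–4.
Ekwueme vs Ferraro: Ekwueme is ranked higher on 2+4 = 6 ballots, Ferraro on 5. Ekwueme wins 6–5.
Ekwueme vs Mbeki: Ekwueme preferred on 2+4 = 6 ballots; Ekwueme wins 6–5.
Ekwueme vs Varga: Ekwueme preferred on 2+2+4 = 8 ballots; Ekwueme wins 8–3.
Larsen vs Ferraro: Larsen preferred on 2+2 = 4 ballots; Ferraro wins 7–4.
Larsen vs Mbeki: Larsen is ranked higher on 2+2 = 4 ballots, Mbeki on 7. Mbeki wins 7–4.
Larsen vs Varga: 2+2 = 4 for Larsen, 7 for Varga — Varga by 7–4.
Ferraro vs Mbeki: Ferraro preferred on 2+4 = 6 ballots; Ferraro wins 6–5.
Ferraro vs Varga: 5 to 6, Varga.
Mbeki vs Varga: 5 to 6, Varga.
Only Janssen has no losses; Janssen is the Condorcet winner.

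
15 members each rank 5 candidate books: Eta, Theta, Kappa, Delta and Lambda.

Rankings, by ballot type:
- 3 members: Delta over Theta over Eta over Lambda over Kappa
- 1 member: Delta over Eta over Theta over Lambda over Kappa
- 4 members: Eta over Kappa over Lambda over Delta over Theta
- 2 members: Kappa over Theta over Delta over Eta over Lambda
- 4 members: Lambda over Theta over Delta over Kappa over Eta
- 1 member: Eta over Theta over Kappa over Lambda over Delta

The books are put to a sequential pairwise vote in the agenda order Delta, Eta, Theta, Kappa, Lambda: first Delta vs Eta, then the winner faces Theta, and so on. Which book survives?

Round 1: Delta vs Eta — 10–5, Delta advances.
Round 2: Delta vs Theta — 8–7, Delta advances.
Round 3: Delta vs Kappa — 8–7, Delta advances.
Round 4: Delta vs Lambda — 6–9, Lambda advances.
The agenda winner is Lambda.

Lambda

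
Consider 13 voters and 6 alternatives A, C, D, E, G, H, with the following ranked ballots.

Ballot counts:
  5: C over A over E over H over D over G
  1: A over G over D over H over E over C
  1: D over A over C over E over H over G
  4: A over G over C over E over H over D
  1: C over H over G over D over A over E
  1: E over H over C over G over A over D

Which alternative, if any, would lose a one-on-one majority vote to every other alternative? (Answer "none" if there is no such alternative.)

D

Pairwise majorities:
A–C: C 7–6.
A vs D: A, 11–2.
A vs E: A wins 12–1.
A–G: A 11–2.
A vs H: A is ranked higher on 5+1+1+4 = 11 ballots, H on 2. A wins 11–2.
C vs D: C is ranked higher on 5+4+1+1 = 11 ballots, D on 2. C wins 11–2.
C–E: C 11–2.
C–G: C 8–5.
C–H: C 11–2.
D vs E: D preferred on 1+1+1 = 3 ballots; E wins 10–3.
D vs G: D preferred on 5+1 = 6 ballots; G wins 7–6.
D vs H: 2 to 11, H.
E vs G: E is ranked higher on 5+1+1 = 7 ballots, G on 6. E wins 7–6.
E vs H: 5+1+4+1 = 11 for E, 2 for H — E by 11–2.
G vs H: H wins 8–5.
D loses to every other alternative — it is the Condorcet loser.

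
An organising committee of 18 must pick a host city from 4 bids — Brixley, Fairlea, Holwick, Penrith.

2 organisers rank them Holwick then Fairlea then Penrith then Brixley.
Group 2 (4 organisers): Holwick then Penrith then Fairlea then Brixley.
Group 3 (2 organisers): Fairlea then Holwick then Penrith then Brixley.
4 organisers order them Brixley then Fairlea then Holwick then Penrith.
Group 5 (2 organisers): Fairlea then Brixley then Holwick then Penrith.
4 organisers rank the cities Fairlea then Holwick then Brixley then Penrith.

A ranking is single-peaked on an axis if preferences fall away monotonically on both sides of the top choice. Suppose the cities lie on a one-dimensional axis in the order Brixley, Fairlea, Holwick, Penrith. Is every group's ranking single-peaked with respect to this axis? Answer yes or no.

yes

Axis positions: Brixley=1, Fairlea=2, Holwick=3, Penrith=4.
Group 1 (peak Holwick at position 3): ranking walks positions 3-2-4-1, expanding outward from the peak — single-peaked.
Group 2 (peak Holwick at position 3): ranking walks positions 3-4-2-1, expanding outward from the peak — single-peaked.
Group 3 (peak Fairlea at position 2): ranking walks positions 2-3-4-1, expanding outward from the peak — single-peaked.
Group 4 (peak Brixley at position 1): ranking walks positions 1-2-3-4, expanding outward from the peak — single-peaked.
Group 5 (peak Fairlea at position 2): ranking walks positions 2-1-3-4, expanding outward from the peak — single-peaked.
Group 6 (peak Fairlea at position 2): ranking walks positions 2-3-1-4, expanding outward from the peak — single-peaked.
Every ranking is single-peaked on this axis.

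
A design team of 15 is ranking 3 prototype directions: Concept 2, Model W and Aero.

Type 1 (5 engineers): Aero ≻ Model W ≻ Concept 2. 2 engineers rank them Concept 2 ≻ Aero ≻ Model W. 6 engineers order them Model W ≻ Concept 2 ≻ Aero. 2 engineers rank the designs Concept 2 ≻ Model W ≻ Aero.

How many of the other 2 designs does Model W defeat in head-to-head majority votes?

2

Model W against each rival (15 engineers):
Model W vs Concept 2: Model W preferred on 5+6 = 11 ballots; Model W wins 11–4.
Model W vs Aero: 8 to 7, Model W.
Model W beats Concept 2, Aero — 2 pairwise wins.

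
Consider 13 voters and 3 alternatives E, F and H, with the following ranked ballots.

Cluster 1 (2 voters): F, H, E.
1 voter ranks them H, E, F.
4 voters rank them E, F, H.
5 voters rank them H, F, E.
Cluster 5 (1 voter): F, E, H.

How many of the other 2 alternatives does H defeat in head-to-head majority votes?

H against each rival (13 voters):
H vs E: 2+1+5 = 8 for H, 5 for E — H by 8–5.
H vs F: H preferred on 1+5 = 6 ballots; F wins 7–6.
H beats E; loses to F — 1 pairwise win.

1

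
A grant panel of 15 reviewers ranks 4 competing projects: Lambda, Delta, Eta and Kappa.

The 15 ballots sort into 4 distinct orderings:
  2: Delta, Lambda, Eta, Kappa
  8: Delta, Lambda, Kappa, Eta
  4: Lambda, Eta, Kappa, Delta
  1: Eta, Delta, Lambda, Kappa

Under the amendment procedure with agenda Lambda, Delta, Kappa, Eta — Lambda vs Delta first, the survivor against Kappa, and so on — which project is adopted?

Delta

Round 1: Lambda vs Delta — 4–11, Delta advances.
Round 2: Delta vs Kappa — 11–4, Delta advances.
Round 3: Delta vs Eta — 10–5, Delta advances.
The agenda winner is Delta.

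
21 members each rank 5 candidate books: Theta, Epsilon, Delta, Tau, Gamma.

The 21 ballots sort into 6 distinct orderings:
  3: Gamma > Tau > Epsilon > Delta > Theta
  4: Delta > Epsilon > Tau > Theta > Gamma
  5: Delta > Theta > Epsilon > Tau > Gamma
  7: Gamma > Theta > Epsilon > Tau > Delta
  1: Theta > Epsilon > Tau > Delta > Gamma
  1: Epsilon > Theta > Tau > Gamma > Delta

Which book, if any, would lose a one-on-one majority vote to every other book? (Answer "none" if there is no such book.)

none

Pairwise majorities:
Theta–Epsilon: Theta 13–8.
Theta vs Delta: Theta preferred on 7+1+1 = 9 ballots; Delta wins 12–9.
Theta vs Tau: Theta, 14–7.
Theta vs Gamma: Theta wins 11–10.
Epsilon vs Delta: Epsilon is ranked higher on 3+7+1+1 = 12 ballots, Delta on 9. Epsilon wins 12–9.
Epsilon vs Tau: 18 to 3, Epsilon.
Epsilon vs Gamma: Epsilon preferred on 4+5+1+1 = 11 ballots; Epsilon wins 11–10.
Delta vs Tau: Tau, 12–9.
Delta vs Gamma: Gamma wins 11–10.
Tau vs Gamma: Tau is ranked higher on 4+5+1+1 = 11 ballots, Gamma on 10. Tau wins 11–10.
Each book has at least one pairwise win (Theta beats Epsilon; Epsilon beats Delta; Delta beats Theta; Tau beats Delta; Gamma beats Delta) — no Condorcet loser.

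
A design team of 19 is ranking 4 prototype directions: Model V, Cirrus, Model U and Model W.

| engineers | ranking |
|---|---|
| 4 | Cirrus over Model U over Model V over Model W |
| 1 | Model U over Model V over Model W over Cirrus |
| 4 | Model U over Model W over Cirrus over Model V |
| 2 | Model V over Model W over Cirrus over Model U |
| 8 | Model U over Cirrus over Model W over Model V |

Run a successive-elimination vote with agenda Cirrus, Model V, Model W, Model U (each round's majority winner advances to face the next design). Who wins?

Round 1: Cirrus vs Model V — 16–3, Cirrus advances.
Round 2: Cirrus vs Model W — 12–7, Cirrus advances.
Round 3: Cirrus vs Model U — 6–13, Model U advances.
The agenda winner is Model U.

Model U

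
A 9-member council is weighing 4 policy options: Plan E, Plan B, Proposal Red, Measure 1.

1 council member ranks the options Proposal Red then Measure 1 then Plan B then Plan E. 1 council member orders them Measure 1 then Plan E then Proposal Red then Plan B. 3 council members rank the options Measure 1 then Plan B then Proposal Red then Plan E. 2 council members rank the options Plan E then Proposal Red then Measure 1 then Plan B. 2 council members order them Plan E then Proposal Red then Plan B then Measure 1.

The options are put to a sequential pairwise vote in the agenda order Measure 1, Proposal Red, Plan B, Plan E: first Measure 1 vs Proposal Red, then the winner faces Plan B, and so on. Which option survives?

Plan E

Round 1: Measure 1 vs Proposal Red — 4–5, Proposal Red advances.
Round 2: Proposal Red vs Plan B — 6–3, Proposal Red advances.
Round 3: Proposal Red vs Plan E — 4–5, Plan E advances.
The agenda winner is Plan E.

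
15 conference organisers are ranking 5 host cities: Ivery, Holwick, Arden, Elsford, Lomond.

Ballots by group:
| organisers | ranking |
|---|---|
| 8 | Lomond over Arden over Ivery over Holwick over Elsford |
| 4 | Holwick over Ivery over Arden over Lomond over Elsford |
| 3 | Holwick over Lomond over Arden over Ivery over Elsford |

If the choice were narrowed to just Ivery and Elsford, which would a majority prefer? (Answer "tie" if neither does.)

Ballots ranking Ivery above Elsford: 8 + 4 + 3 = 15.
Ballots ranking Elsford above Ivery: 15 − 15 = 0.
Ivery wins the head-to-head 15–0.

Ivery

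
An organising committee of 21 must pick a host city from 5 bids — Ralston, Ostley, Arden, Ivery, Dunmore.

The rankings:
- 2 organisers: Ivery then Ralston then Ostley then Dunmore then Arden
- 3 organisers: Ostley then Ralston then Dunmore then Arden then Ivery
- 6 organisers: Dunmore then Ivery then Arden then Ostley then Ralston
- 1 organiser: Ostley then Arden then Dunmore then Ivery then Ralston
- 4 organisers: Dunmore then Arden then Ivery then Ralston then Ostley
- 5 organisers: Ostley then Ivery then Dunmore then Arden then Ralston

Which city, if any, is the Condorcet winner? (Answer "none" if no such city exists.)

Head-to-head results (21 organisers):
Ralston vs Ostley: 6 to 15, Ostley.
Ralston vs Arden: 2+3 = 5 for Ralston, 16 for Arden — Arden by 16–5.
Ralston vs Ivery: 3 to 18, Ivery.
Ralston–Dunmore: Dunmore 16–5.
Ostley vs Arden: Ostley is ranked higher on 2+3+1+5 = 11 ballots, Arden on 10. Ostley wins 11–10.
Ostley vs Ivery: Ivery, 12–9.
Ostley vs Dunmore: 2+3+1+5 = 11 for Ostley, 10 for Dunmore — Ostley by 11–10.
Arden vs Ivery: Arden preferred on 3+1+4 = 8 ballots; Ivery wins 13–8.
Arden vs Dunmore: 1 to 20, Dunmore.
Ivery vs Dunmore: 7 to 14, Dunmore.
Each city drops at least one matchup (Ralston loses to Ostley; Ostley loses to Ivery; Arden loses to Ostley; Ivery loses to Dunmore; Dunmore loses to Ostley); the cycle Ostley beats Dunmore beats Ivery beats Ostley rules out a Condorcet winner.

none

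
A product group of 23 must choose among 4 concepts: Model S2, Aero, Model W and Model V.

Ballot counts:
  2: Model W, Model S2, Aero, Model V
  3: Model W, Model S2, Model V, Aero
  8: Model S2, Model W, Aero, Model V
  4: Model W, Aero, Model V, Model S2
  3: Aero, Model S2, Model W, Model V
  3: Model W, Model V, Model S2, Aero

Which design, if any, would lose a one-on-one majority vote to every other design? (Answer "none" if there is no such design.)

Model V

Head-to-head results (23 engineers):
Model S2 vs Aero: 2+3+8+3 = 16 for Model S2, 7 for Aero — Model S2 by 16–7.
Model S2 vs Model W: 8+3 = 11 for Model S2, 12 for Model W — Model W by 12–11.
Model S2 vs Model V: Model S2 preferred on 2+3+8+3 = 16 ballots; Model S2 wins 16–7.
Aero vs Model W: Model W, 20–3.
Aero vs Model V: 2+8+4+3 = 17 for Aero, 6 for Model V — Aero by 17–6.
Model W–Model V: Model W 23–0.
Model V is beaten in every head-to-head and is the Condorcet loser.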